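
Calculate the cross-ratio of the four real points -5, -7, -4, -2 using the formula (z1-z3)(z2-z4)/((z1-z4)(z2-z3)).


Step 1: (z1-z3)(z2-z4) = (-1) * (-5) = 5
Step 2: (z1-z4)(z2-z3) = (-3) * (-3) = 9
Step 3: Cross-ratio = 5/9 = 5/9

5/9


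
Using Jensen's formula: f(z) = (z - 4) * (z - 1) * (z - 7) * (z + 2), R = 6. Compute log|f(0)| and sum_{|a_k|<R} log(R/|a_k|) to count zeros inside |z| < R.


Jensen's formula: (1/2pi)*integral log|f(Re^it)|dt = log|f(0)| + sum_{|a_k|<R} log(R/|a_k|)
Step 1: f(0) = (-4) * (-1) * (-7) * 2 = -56
Step 2: log|f(0)| = log|4| + log|1| + log|7| + log|-2| = 4.0254
Step 3: Zeros inside |z| < 6: 4, 1, -2
Step 4: Jensen sum = log(6/4) + log(6/1) + log(6/2) = 3.2958
Step 5: n(R) = number of terms in the Jensen sum = count of zeros inside |z| < 6 = 3

3


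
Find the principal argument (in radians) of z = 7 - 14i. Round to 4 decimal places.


Step 1: z = 7 - 14i
Step 2: arg(z) = atan2(-14, 7)
Step 3: arg(z) = -1.1071

-1.1071


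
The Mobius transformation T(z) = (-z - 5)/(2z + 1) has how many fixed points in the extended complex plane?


Step 1: Fixed points satisfy T(z) = z
Step 2: 2z^2 + 2z + 5 = 0
Step 3: Discriminant = 2^2 - 4*2*5 = -36
Step 4: Number of fixed points = 2

2


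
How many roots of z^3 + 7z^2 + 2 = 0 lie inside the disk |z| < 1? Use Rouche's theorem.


Step 1: On |z| = 1 the three terms have sizes |z^3| = 1^3 = 1, |7z^2| = 7*1^2 = 7, |2| = 2
Step 2: The dominant term is g(z) = 7z^2; let h(z) = z^3 + 2 so f = g + h
Step 3: On |z| = 1: |g| = 7 and |h| <= 1 + 2 = 3
Step 4: Since 7 > 3, |h| < |g| on |z| = 1, so by Rouche f has the same number of zeros as g inside |z| < 1
Step 5: g(z) = 7z^2 has 2 zeros (at the origin, multiplicity 2) inside |z| < 1. Answer = 2

2


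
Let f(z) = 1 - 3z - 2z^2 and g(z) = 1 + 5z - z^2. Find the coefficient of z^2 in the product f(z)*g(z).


Step 1: z^2 term in f*g comes from: (1)*(-z^2) + (-3z)*(5z) + (-2z^2)*(1)
Step 2: = -1 - 15 - 2
Step 3: = -18

-18


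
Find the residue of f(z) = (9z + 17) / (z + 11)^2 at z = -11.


Step 1: Pole of order 2 at z = -11
Step 2: Res = lim d/dz [(z + 11)^2 * f(z)] as z -> -11
Step 3: (z + 11)^2 * f(z) = 9z + 17
Step 4: d/dz[9z + 17] = 9

9


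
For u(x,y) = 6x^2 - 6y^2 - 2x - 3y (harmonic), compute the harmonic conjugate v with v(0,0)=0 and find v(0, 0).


Step 1: v_x = -u_y = 12y + 3
Step 2: v_y = u_x = 12x - 2
Step 3: v = 12xy + 3x - 2y + C
Step 4: v(0,0) = 0 => C = 0
Step 5: v(0, 0) = 0

0


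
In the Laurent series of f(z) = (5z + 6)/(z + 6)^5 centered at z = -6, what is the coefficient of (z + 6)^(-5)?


Step 1: Write the numerator in powers of (z + 6): 5z + 6 = 5(z + 6) + (5*(-6) + 6) = 5(z + 6) - 24
Step 2: Divide by (z + 6)^5: f(z) = -24(z + 6)^(-5) + 5(z + 6)^(-4)
Step 3: This finite sum is the Laurent series of f about z = -6.
Step 4: Coefficient of (z + 6)^(-5) = 5*(-6) + 6 = -24

-24


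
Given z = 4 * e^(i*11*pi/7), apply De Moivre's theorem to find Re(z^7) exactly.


Step 1: By De Moivre's theorem, z^7 = 4^7 * e^(i*7*11*pi/7) = 16384 * (cos(11*pi) + i*sin(11*pi))
Step 2: |z|^7 = 4^7 = 16384
Step 3: Reduce the angle mod 2*pi: 11*pi - 10*pi = pi
Step 4: cos(pi) = -1
Step 5: Re(z^7) = 16384 * (-1) = -16384

-16384


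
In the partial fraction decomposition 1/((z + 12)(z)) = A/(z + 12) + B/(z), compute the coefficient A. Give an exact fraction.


Step 1: Multiply both sides by (z + 12) and set z = -12
Step 2: A = 1 / (-12 - 0)
Step 3: A = 1 / (-12)
Step 4: A = -1/12

-1/12


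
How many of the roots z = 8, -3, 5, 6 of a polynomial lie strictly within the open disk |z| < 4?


Step 1: Check each root:
  z = 8: |8| = 8 >= 4
  z = -3: |-3| = 3 < 4
  z = 5: |5| = 5 >= 4
  z = 6: |6| = 6 >= 4
Step 2: Count = 1

1


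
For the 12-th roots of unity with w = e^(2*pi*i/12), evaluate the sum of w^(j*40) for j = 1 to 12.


Step 1: The sum sum_{j=1}^{n} w^(k*j) equals n if n | k, else 0.
Step 2: Here n = 12, k = 40
Step 3: Does n divide k? 12 | 40 -> False
Step 4: Sum = 0

0


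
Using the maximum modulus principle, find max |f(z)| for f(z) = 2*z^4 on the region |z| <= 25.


Step 1: On |z| = 25, |f(z)| = 2 * |z|^4 = 2 * 25^4
Step 2: By maximum modulus principle, maximum is on boundary.
Step 3: Maximum = 2 * 390625 = 781250

781250


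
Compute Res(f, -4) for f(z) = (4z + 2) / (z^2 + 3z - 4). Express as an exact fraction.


Step 1: Q(z) = z^2 + 3z - 4 = (z + 4)(z - 1)
Step 2: Q'(z) = 2z + 3
Step 3: Q'(-4) = -5, P(-4) = -14
Step 4: Res = P(-4)/Q'(-4) = -14/(-5) = 14/5

14/5


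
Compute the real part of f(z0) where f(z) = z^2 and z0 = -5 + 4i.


Step 1: z0 = -5 + 4i
Step 2: z0^2 = (-5)^2 - 4^2 - 40i
Step 3: real part = 25 - 16 = 9

9


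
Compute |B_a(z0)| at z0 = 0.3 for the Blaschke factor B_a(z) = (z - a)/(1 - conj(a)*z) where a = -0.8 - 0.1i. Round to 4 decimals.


Step 1: Numerator z0 - a = 0.3 - (-0.8 - 0.1i) = 1.1 + 0.1i
Step 2: Denominator 1 - conj(a)*z0 = 1 - (-0.8 + 0.1i)*0.3 = 1.24 - 0.03i
Step 3: |z0 - a|^2 = 1.1^2 + 0.1^2 = 1.22; |1 - conj(a)*z0|^2 = 1.24^2 + (-0.03)^2 = 1.5385
Step 4: |B_a(0.3)| = sqrt(1.22 / 1.5385) = sqrt(0.79298)
Step 5: = 0.8905

0.8905


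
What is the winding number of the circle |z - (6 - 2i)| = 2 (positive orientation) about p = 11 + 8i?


Step 1: Center c = (6, -2), radius = 2
Step 2: |p - c|^2 = 5^2 + 10^2 = 125
Step 3: r^2 = 4
Step 4: |p-c| > r so winding number = 0

0


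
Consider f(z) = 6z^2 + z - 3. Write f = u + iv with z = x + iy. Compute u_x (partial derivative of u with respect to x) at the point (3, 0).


Step 1: f(z) = 6(x+iy)^2 + (x+iy) - 3
Step 2: u = 6(x^2 - y^2) + x - 3
Step 3: u_x = 12x + 1
Step 4: At (3, 0): u_x = 36 + 1 = 37

37


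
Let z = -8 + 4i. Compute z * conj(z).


Step 1: conj(z) = -8 - 4i
Step 2: z * conj(z) = (-8)^2 + 4^2
Step 3: = 64 + 16 = 80

80


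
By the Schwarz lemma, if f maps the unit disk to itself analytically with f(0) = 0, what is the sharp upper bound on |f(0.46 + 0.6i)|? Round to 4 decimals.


Step 1: Schwarz lemma: if f: D -> D is analytic with f(0) = 0, then |f(z)| <= |z| for all z in D, and this is sharp (f(z) = z).
Step 2: |z0|^2 = 0.46^2 + 0.6^2 = 0.5716
Step 3: |z0| = sqrt(0.5716) = 0.756042
Step 4: Best bound = |z0| = 0.756

0.756


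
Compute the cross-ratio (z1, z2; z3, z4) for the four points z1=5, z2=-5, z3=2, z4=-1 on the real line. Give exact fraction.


Step 1: (z1-z3)(z2-z4) = 3 * (-4) = -12
Step 2: (z1-z4)(z2-z3) = 6 * (-7) = -42
Step 3: Cross-ratio = 12/42 = 2/7

2/7


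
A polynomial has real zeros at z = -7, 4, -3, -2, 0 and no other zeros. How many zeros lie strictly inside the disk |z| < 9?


Step 1: Check each root:
  z = -7: |-7| = 7 < 9
  z = 4: |4| = 4 < 9
  z = -3: |-3| = 3 < 9
  z = -2: |-2| = 2 < 9
  z = 0: |0| = 0 < 9
Step 2: Count = 5

5


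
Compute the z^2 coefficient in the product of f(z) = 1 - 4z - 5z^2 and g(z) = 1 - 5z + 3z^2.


Step 1: z^2 term in f*g comes from: (1)*(3z^2) + (-4z)*(-5z) + (-5z^2)*(1)
Step 2: = 3 + 20 - 5
Step 3: = 18

18


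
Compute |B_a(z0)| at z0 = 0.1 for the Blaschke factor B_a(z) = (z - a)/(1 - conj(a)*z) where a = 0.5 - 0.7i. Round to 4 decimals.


Step 1: Numerator z0 - a = 0.1 - (0.5 - 0.7i) = -0.4 + 0.7i
Step 2: Denominator 1 - conj(a)*z0 = 1 - (0.5 + 0.7i)*0.1 = 0.95 - 0.07i
Step 3: |z0 - a|^2 = (-0.4)^2 + 0.7^2 = 0.65; |1 - conj(a)*z0|^2 = 0.95^2 + (-0.07)^2 = 0.9074
Step 4: |B_a(0.1)| = sqrt(0.65 / 0.9074) = sqrt(0.716332)
Step 5: = 0.8464

0.8464


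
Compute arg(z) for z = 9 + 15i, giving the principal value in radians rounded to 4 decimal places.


Step 1: z = 9 + 15i
Step 2: arg(z) = atan2(15, 9)
Step 3: arg(z) = 1.0304

1.0304


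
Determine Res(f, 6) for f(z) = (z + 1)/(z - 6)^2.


Step 1: Pole of order 2 at z = 6
Step 2: Res = lim d/dz [(z - 6)^2 * f(z)] as z -> 6
Step 3: (z - 6)^2 * f(z) = z + 1
Step 4: d/dz[z + 1] = 1

1


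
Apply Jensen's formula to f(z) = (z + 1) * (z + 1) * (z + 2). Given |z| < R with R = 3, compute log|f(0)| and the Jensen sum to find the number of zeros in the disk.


Jensen's formula: (1/2pi)*integral log|f(Re^it)|dt = log|f(0)| + sum_{|a_k|<R} log(R/|a_k|)
Step 1: f(0) = 1 * 1 * 2 = 2
Step 2: log|f(0)| = log|-1| + log|-1| + log|-2| = 0.6931
Step 3: Zeros inside |z| < 3: -1, -1, -2
Step 4: Jensen sum = log(3/1) + log(3/1) + log(3/2) = 2.6027
Step 5: n(R) = number of terms in the Jensen sum = count of zeros inside |z| < 3 = 3

3


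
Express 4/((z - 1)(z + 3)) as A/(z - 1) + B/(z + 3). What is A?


Step 1: Multiply both sides by (z - 1) and set z = 1
Step 2: A = 4 / (1 + 3)
Step 3: A = 4 / 4
Step 4: A = 1

1


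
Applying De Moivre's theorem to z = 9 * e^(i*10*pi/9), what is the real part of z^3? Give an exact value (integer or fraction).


Step 1: By De Moivre's theorem, z^3 = 9^3 * e^(i*3*10*pi/9) = 729 * (cos(10*pi/3) + i*sin(10*pi/3))
Step 2: |z|^3 = 9^3 = 729
Step 3: Reduce the angle mod 2*pi: 10*pi/3 - 2*pi = 4*pi/3
Step 4: cos(4*pi/3) = -1/2
Step 5: Re(z^3) = 729 * (-1/2) = -729/2

-729/2


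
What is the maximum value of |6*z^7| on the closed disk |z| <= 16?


Step 1: On |z| = 16, |f(z)| = 6 * |z|^7 = 6 * 16^7
Step 2: By maximum modulus principle, maximum is on boundary.
Step 3: Maximum = 6 * 268435456 = 1610612736

1610612736


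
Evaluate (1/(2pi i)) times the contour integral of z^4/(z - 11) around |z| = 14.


Step 1: f(z) = z^4, a = 11 is inside |z| = 14
Step 2: By Cauchy integral formula: (1/(2pi*i)) * integral = f(a)
Step 3: f(11) = 11^4 = 14641

14641


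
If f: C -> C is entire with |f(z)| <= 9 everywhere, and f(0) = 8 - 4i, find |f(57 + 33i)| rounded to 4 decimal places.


Step 1: By Liouville's theorem, a bounded entire function is constant.
Step 2: f(z) = f(0) = 8 - 4i for all z.
Step 3: |f(w)| = |8 - 4i| = sqrt(64 + 16)
Step 4: = 8.9443

8.9443


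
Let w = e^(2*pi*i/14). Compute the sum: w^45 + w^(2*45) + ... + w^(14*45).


Step 1: The sum sum_{j=1}^{n} w^(k*j) equals n if n | k, else 0.
Step 2: Here n = 14, k = 45
Step 3: Does n divide k? 14 | 45 -> False
Step 4: Sum = 0

0


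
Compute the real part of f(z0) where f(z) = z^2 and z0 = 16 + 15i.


Step 1: z0 = 16 + 15i
Step 2: z0^2 = 16^2 - 15^2 + 480i
Step 3: real part = 256 - 225 = 31

31


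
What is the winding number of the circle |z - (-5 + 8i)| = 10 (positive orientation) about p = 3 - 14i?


Step 1: Center c = (-5, 8), radius = 10
Step 2: |p - c|^2 = 8^2 + (-22)^2 = 548
Step 3: r^2 = 100
Step 4: |p-c| > r so winding number = 0

0


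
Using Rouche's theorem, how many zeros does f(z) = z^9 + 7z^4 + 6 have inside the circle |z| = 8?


Step 1: On |z| = 8 the three terms have sizes |z^9| = 8^9 = 134217728, |7z^4| = 7*8^4 = 28672, |6| = 6
Step 2: The dominant term is g(z) = z^9; let h(z) = 7z^4 + 6 so f = g + h
Step 3: On |z| = 8: |g| = 134217728 and |h| <= 28672 + 6 = 28678
Step 4: Since 134217728 > 28678, |h| < |g| on |z| = 8, so by Rouche f has the same number of zeros as g inside |z| < 8
Step 5: g(z) = z^9 has 9 zeros (all at the origin) inside |z| < 8. Answer = 9

9


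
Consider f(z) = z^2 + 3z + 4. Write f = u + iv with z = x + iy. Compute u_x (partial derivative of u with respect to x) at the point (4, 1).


Step 1: f(z) = (x+iy)^2 + 3(x+iy) + 4
Step 2: u = (x^2 - y^2) + 3x + 4
Step 3: u_x = 2x + 3
Step 4: At (4, 1): u_x = 8 + 3 = 11

11


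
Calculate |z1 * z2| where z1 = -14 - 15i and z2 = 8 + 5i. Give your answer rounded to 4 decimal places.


Step 1: |z1| = sqrt((-14)^2 + (-15)^2) = sqrt(421)
Step 2: |z2| = sqrt(8^2 + 5^2) = sqrt(89)
Step 3: |z1*z2| = |z1|*|z2| = sqrt(421) * sqrt(89) = sqrt(421 * 89) = sqrt(37469)
Step 4: = 193.5691

193.5691


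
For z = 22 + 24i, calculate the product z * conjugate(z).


Step 1: conj(z) = 22 - 24i
Step 2: z * conj(z) = 22^2 + 24^2
Step 3: = 484 + 576 = 1060

1060


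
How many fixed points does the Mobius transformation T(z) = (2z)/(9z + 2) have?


Step 1: Fixed points satisfy T(z) = z
Step 2: 9z^2 = 0
Step 3: Discriminant = 0^2 - 4*9*0 = 0
Step 4: Number of fixed points = 1

1


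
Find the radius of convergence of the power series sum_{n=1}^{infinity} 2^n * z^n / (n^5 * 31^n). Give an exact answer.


Step 1: General term a_n = 2^n / (n^5 * 31^n)
Step 2: By the root test, |a_n|^(1/n) = 2 / (n^(5/n) * 31) -> 2/31 as n -> infinity (since n^(5/n) -> 1)
Step 3: R = 1/lim|a_n|^(1/n) = 31/2

31/2


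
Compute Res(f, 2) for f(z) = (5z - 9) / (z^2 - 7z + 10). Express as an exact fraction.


Step 1: Q(z) = z^2 - 7z + 10 = (z - 2)(z - 5)
Step 2: Q'(z) = 2z - 7
Step 3: Q'(2) = -3, P(2) = 1
Step 4: Res = P(2)/Q'(2) = 1/(-3) = -1/3

-1/3


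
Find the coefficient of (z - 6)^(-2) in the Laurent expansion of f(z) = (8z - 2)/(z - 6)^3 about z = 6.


Step 1: Write the numerator in powers of (z - 6): 8z - 2 = 8(z - 6) + (8*6 - 2) = 8(z - 6) + 46
Step 2: Divide by (z - 6)^3: f(z) = 46(z - 6)^(-3) + 8(z - 6)^(-2)
Step 3: This finite sum is the Laurent series of f about z = 6.
Step 4: Coefficient of (z - 6)^(-2) = coefficient of (z - 6) in the re-centred numerator = 8

8


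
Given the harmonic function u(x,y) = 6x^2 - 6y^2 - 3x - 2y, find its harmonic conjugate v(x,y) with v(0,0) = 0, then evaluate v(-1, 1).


Step 1: v_x = -u_y = 12y + 2
Step 2: v_y = u_x = 12x - 3
Step 3: v = 12xy + 2x - 3y + C
Step 4: v(0,0) = 0 => C = 0
Step 5: v(-1, 1) = -17

-17


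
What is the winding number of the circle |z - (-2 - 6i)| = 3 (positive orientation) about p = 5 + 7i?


Step 1: Center c = (-2, -6), radius = 3
Step 2: |p - c|^2 = 7^2 + 13^2 = 218
Step 3: r^2 = 9
Step 4: |p-c| > r so winding number = 0

0


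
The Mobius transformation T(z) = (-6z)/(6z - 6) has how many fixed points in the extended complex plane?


Step 1: Fixed points satisfy T(z) = z
Step 2: 6z^2 = 0
Step 3: Discriminant = 0^2 - 4*6*0 = 0
Step 4: Number of fixed points = 1

1


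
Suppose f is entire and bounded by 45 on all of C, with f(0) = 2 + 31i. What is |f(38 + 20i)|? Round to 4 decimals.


Step 1: By Liouville's theorem, a bounded entire function is constant.
Step 2: f(z) = f(0) = 2 + 31i for all z.
Step 3: |f(w)| = |2 + 31i| = sqrt(4 + 961)
Step 4: = 31.0644

31.0644


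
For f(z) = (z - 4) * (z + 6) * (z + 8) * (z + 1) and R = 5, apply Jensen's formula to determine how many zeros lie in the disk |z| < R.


Jensen's formula: (1/2pi)*integral log|f(Re^it)|dt = log|f(0)| + sum_{|a_k|<R} log(R/|a_k|)
Step 1: f(0) = (-4) * 6 * 8 * 1 = -192
Step 2: log|f(0)| = log|4| + log|-6| + log|-8| + log|-1| = 5.2575
Step 3: Zeros inside |z| < 5: 4, -1
Step 4: Jensen sum = log(5/4) + log(5/1) = 1.8326
Step 5: n(R) = number of terms in the Jensen sum = count of zeros inside |z| < 5 = 2

2


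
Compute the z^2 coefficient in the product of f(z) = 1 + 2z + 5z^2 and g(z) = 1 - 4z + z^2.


Step 1: z^2 term in f*g comes from: (1)*(z^2) + (2z)*(-4z) + (5z^2)*(1)
Step 2: = 1 - 8 + 5
Step 3: = -2

-2


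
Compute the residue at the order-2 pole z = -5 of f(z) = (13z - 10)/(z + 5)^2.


Step 1: Pole of order 2 at z = -5
Step 2: Res = lim d/dz [(z + 5)^2 * f(z)] as z -> -5
Step 3: (z + 5)^2 * f(z) = 13z - 10
Step 4: d/dz[13z - 10] = 13

13


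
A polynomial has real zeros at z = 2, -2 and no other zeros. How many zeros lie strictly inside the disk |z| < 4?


Step 1: Check each root:
  z = 2: |2| = 2 < 4
  z = -2: |-2| = 2 < 4
Step 2: Count = 2

2


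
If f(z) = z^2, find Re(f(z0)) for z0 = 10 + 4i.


Step 1: z0 = 10 + 4i
Step 2: z0^2 = 10^2 - 4^2 + 80i
Step 3: real part = 100 - 16 = 84

84


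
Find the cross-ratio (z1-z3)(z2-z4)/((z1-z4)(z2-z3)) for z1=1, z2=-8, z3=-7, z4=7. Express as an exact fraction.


Step 1: (z1-z3)(z2-z4) = 8 * (-15) = -120
Step 2: (z1-z4)(z2-z3) = (-6) * (-1) = 6
Step 3: Cross-ratio = -120/6 = -20

-20


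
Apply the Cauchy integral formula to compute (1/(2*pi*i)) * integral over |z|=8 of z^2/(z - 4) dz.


Step 1: f(z) = z^2, a = 4 is inside |z| = 8
Step 2: By Cauchy integral formula: (1/(2pi*i)) * integral = f(a)
Step 3: f(4) = 4^2 = 16

16


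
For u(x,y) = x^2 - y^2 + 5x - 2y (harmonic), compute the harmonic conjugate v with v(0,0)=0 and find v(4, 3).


Step 1: v_x = -u_y = 2y + 2
Step 2: v_y = u_x = 2x + 5
Step 3: v = 2xy + 2x + 5y + C
Step 4: v(0,0) = 0 => C = 0
Step 5: v(4, 3) = 47

47


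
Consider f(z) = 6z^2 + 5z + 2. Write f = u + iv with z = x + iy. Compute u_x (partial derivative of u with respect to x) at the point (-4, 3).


Step 1: f(z) = 6(x+iy)^2 + 5(x+iy) + 2
Step 2: u = 6(x^2 - y^2) + 5x + 2
Step 3: u_x = 12x + 5
Step 4: At (-4, 3): u_x = -48 + 5 = -43

-43


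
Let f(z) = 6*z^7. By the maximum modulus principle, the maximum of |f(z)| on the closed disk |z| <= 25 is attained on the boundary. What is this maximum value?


Step 1: On |z| = 25, |f(z)| = 6 * |z|^7 = 6 * 25^7
Step 2: By maximum modulus principle, maximum is on boundary.
Step 3: Maximum = 6 * 6103515625 = 36621093750

36621093750


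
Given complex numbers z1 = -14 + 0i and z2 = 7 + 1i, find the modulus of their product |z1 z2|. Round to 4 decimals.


Step 1: |z1| = sqrt((-14)^2 + 0^2) = sqrt(196)
Step 2: |z2| = sqrt(7^2 + 1^2) = sqrt(50)
Step 3: |z1*z2| = |z1|*|z2| = sqrt(196) * sqrt(50) = sqrt(196 * 50) = sqrt(9800)
Step 4: = 98.9949

98.9949


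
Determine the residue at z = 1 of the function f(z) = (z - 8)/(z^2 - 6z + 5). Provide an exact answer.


Step 1: Q(z) = z^2 - 6z + 5 = (z - 1)(z - 5)
Step 2: Q'(z) = 2z - 6
Step 3: Q'(1) = -4, P(1) = -7
Step 4: Res = P(1)/Q'(1) = -7/(-4) = 7/4

7/4


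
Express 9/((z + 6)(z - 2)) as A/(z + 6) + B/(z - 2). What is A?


Step 1: Multiply both sides by (z + 6) and set z = -6
Step 2: A = 9 / (-6 - 2)
Step 3: A = 9 / (-8)
Step 4: A = -9/8

-9/8


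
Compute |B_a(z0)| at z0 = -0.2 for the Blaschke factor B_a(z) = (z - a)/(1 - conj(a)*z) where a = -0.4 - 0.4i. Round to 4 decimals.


Step 1: Numerator z0 - a = -0.2 - (-0.4 - 0.4i) = 0.2 + 0.4i
Step 2: Denominator 1 - conj(a)*z0 = 1 - (-0.4 + 0.4i)*(-0.2) = 0.92 + 0.08i
Step 3: |z0 - a|^2 = 0.2^2 + 0.4^2 = 0.2; |1 - conj(a)*z0|^2 = 0.92^2 + 0.08^2 = 0.8528
Step 4: |B_a(-0.2)| = sqrt(0.2 / 0.8528) = sqrt(0.234522)
Step 5: = 0.4843

0.4843


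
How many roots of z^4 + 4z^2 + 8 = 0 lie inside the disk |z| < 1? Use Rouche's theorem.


Step 1: On |z| = 1 the three terms have sizes |z^4| = 1^4 = 1, |4z^2| = 4*1^2 = 4, |8| = 8
Step 2: The dominant term is g(z) = 8; let h(z) = z^4 + 4z^2 so f = g + h
Step 3: On |z| = 1: |g| = 8 and |h| <= 1 + 4 = 5
Step 4: Since 8 > 5, |h| < |g| on |z| = 1, so by Rouche f has the same number of zeros as g inside |z| < 1
Step 5: g(z) = 8 is a nonzero constant with no zeros inside |z| < 1. Answer = 0

0


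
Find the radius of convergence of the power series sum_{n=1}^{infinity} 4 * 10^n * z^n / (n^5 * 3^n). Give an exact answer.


Step 1: General term a_n = 4 * 10^n / (n^5 * 3^n)
Step 2: By the root test, |a_n|^(1/n) = 4^(1/n) * 10 / (n^(5/n) * 3) -> 10/3 as n -> infinity (since 4^(1/n) -> 1 and n^(5/n) -> 1)
Step 3: R = 1/lim|a_n|^(1/n) = 3/10

3/10


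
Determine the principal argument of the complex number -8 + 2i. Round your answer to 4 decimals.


Step 1: z = -8 + 2i
Step 2: arg(z) = atan2(2, -8)
Step 3: arg(z) = 2.8966

2.8966


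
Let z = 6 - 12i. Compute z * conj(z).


Step 1: conj(z) = 6 + 12i
Step 2: z * conj(z) = 6^2 + (-12)^2
Step 3: = 36 + 144 = 180

180


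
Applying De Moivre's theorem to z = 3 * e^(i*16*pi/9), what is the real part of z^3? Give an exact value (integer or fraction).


Step 1: By De Moivre's theorem, z^3 = 3^3 * e^(i*3*16*pi/9) = 27 * (cos(16*pi/3) + i*sin(16*pi/3))
Step 2: |z|^3 = 3^3 = 27
Step 3: Reduce the angle mod 2*pi: 16*pi/3 - 4*pi = 4*pi/3
Step 4: cos(4*pi/3) = -1/2
Step 5: Re(z^3) = 27 * (-1/2) = -27/2

-27/2


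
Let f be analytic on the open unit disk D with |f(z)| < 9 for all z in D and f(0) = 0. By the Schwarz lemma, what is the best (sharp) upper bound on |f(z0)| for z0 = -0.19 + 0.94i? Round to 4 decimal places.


Step 1: g = f/9 maps D -> D with g(0) = 0, so by the Schwarz lemma |g(z)| <= |z|, i.e. |f(z)| <= 9|z|; this is sharp (f(z) = 9z).
Step 2: |z0|^2 = (-0.19)^2 + 0.94^2 = 0.9197
Step 3: |z0| = sqrt(0.9197) = 0.95901
Step 4: Best bound = 9 * |z0| = 9 * 0.95901 = 8.6311

8.6311


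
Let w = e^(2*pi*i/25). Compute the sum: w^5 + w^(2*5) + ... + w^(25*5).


Step 1: The sum sum_{j=1}^{n} w^(k*j) equals n if n | k, else 0.
Step 2: Here n = 25, k = 5
Step 3: Does n divide k? 25 | 5 -> False
Step 4: Sum = 0

0


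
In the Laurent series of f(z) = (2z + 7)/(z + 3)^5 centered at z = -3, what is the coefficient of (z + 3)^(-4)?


Step 1: Write the numerator in powers of (z + 3): 2z + 7 = 2(z + 3) + (2*(-3) + 7) = 2(z + 3) + 1
Step 2: Divide by (z + 3)^5: f(z) = (z + 3)^(-5) + 2(z + 3)^(-4)
Step 3: This finite sum is the Laurent series of f about z = -3.
Step 4: Coefficient of (z + 3)^(-4) = coefficient of (z + 3) in the re-centred numerator = 2

2


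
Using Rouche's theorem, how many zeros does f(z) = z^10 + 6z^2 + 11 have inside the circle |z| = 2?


Step 1: On |z| = 2 the three terms have sizes |z^10| = 2^10 = 1024, |6z^2| = 6*2^2 = 24, |11| = 11
Step 2: The dominant term is g(z) = z^10; let h(z) = 6z^2 + 11 so f = g + h
Step 3: On |z| = 2: |g| = 1024 and |h| <= 24 + 11 = 35
Step 4: Since 1024 > 35, |h| < |g| on |z| = 2, so by Rouche f has the same number of zeros as g inside |z| < 2
Step 5: g(z) = z^10 has 10 zeros (all at the origin) inside |z| < 2. Answer = 10

10


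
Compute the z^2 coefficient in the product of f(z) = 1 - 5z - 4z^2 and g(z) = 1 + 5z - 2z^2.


Step 1: z^2 term in f*g comes from: (1)*(-2z^2) + (-5z)*(5z) + (-4z^2)*(1)
Step 2: = -2 - 25 - 4
Step 3: = -31

-31


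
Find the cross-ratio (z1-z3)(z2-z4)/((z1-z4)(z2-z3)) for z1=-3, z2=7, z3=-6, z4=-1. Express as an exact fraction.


Step 1: (z1-z3)(z2-z4) = 3 * 8 = 24
Step 2: (z1-z4)(z2-z3) = (-2) * 13 = -26
Step 3: Cross-ratio = -24/26 = -12/13

-12/13


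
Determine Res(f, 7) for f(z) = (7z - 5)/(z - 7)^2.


Step 1: Pole of order 2 at z = 7
Step 2: Res = lim d/dz [(z - 7)^2 * f(z)] as z -> 7
Step 3: (z - 7)^2 * f(z) = 7z - 5
Step 4: d/dz[7z - 5] = 7

7


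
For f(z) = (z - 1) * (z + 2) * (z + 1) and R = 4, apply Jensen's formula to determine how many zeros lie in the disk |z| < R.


Jensen's formula: (1/2pi)*integral log|f(Re^it)|dt = log|f(0)| + sum_{|a_k|<R} log(R/|a_k|)
Step 1: f(0) = (-1) * 2 * 1 = -2
Step 2: log|f(0)| = log|1| + log|-2| + log|-1| = 0.6931
Step 3: Zeros inside |z| < 4: 1, -2, -1
Step 4: Jensen sum = log(4/1) + log(4/2) + log(4/1) = 3.4657
Step 5: n(R) = number of terms in the Jensen sum = count of zeros inside |z| < 4 = 3

3


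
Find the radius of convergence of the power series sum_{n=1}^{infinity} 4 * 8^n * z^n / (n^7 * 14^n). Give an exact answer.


Step 1: General term a_n = 4 * 8^n / (n^7 * 14^n)
Step 2: By the root test, |a_n|^(1/n) = 4^(1/n) * 8 / (n^(7/n) * 14) -> 8/14 as n -> infinity (since 4^(1/n) -> 1 and n^(7/n) -> 1)
Step 3: R = 1/lim|a_n|^(1/n) = 14/8 = 7/4

7/4


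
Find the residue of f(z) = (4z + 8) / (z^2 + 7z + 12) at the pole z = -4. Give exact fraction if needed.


Step 1: Q(z) = z^2 + 7z + 12 = (z + 4)(z + 3)
Step 2: Q'(z) = 2z + 7
Step 3: Q'(-4) = -1, P(-4) = -8
Step 4: Res = P(-4)/Q'(-4) = -8/(-1) = 8

8


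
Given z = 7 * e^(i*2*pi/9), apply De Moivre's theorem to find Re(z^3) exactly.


Step 1: By De Moivre's theorem, z^3 = 7^3 * e^(i*3*2*pi/9) = 343 * (cos(2*pi/3) + i*sin(2*pi/3))
Step 2: |z|^3 = 7^3 = 343
Step 3: The angle 2*pi/3 already lies in [0, 2*pi)
Step 4: cos(2*pi/3) = -1/2
Step 5: Re(z^3) = 343 * (-1/2) = -343/2

-343/2


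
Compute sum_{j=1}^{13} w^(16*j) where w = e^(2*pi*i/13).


Step 1: The sum sum_{j=1}^{n} w^(k*j) equals n if n | k, else 0.
Step 2: Here n = 13, k = 16
Step 3: Does n divide k? 13 | 16 -> False
Step 4: Sum = 0

0


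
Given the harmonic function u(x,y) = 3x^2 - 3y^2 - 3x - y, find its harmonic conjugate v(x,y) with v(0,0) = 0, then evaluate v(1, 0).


Step 1: v_x = -u_y = 6y + 1
Step 2: v_y = u_x = 6x - 3
Step 3: v = 6xy + x - 3y + C
Step 4: v(0,0) = 0 => C = 0
Step 5: v(1, 0) = 1

1


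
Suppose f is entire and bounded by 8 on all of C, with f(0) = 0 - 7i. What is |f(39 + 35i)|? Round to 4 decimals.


Step 1: By Liouville's theorem, a bounded entire function is constant.
Step 2: f(z) = f(0) = 0 - 7i for all z.
Step 3: |f(w)| = |0 - 7i| = sqrt(0 + 49)
Step 4: = 7.0

7.0


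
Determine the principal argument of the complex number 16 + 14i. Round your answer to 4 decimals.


Step 1: z = 16 + 14i
Step 2: arg(z) = atan2(14, 16)
Step 3: arg(z) = 0.7188

0.7188


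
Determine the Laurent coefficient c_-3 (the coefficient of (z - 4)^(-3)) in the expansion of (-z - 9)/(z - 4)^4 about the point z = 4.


Step 1: Write the numerator in powers of (z - 4): -z - 9 = -(z - 4) + (-1*4 - 9) = -(z - 4) - 13
Step 2: Divide by (z - 4)^4: f(z) = -13(z - 4)^(-4) - (z - 4)^(-3)
Step 3: This finite sum is the Laurent series of f about z = 4.
Step 4: Coefficient of (z - 4)^(-3) = coefficient of (z - 4) in the re-centred numerator = -1

-1


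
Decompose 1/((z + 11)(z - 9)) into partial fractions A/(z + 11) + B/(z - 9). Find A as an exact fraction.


Step 1: Multiply both sides by (z + 11) and set z = -11
Step 2: A = 1 / (-11 - 9)
Step 3: A = 1 / (-20)
Step 4: A = -1/20

-1/20


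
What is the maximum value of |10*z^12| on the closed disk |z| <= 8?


Step 1: On |z| = 8, |f(z)| = 10 * |z|^12 = 10 * 8^12
Step 2: By maximum modulus principle, maximum is on boundary.
Step 3: Maximum = 10 * 68719476736 = 687194767360

687194767360


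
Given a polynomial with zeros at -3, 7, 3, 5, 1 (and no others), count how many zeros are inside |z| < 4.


Step 1: Check each root:
  z = -3: |-3| = 3 < 4
  z = 7: |7| = 7 >= 4
  z = 3: |3| = 3 < 4
  z = 5: |5| = 5 >= 4
  z = 1: |1| = 1 < 4
Step 2: Count = 3

3


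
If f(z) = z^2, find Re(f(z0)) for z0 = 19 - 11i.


Step 1: z0 = 19 - 11i
Step 2: z0^2 = 19^2 - (-11)^2 - 418i
Step 3: real part = 361 - 121 = 240

240


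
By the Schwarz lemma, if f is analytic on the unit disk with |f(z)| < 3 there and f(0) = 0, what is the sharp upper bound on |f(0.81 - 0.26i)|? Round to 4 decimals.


Step 1: g = f/3 maps D -> D with g(0) = 0, so by the Schwarz lemma |g(z)| <= |z|, i.e. |f(z)| <= 3|z|; this is sharp (f(z) = 3z).
Step 2: |z0|^2 = 0.81^2 + (-0.26)^2 = 0.7237
Step 3: |z0| = sqrt(0.7237) = 0.850706
Step 4: Best bound = 3 * |z0| = 3 * 0.850706 = 2.5521

2.5521


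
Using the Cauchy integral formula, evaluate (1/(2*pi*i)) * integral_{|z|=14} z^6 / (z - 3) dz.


Step 1: f(z) = z^6, a = 3 is inside |z| = 14
Step 2: By Cauchy integral formula: (1/(2pi*i)) * integral = f(a)
Step 3: f(3) = 3^6 = 729

729


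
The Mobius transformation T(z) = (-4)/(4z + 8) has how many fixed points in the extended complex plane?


Step 1: Fixed points satisfy T(z) = z
Step 2: 4z^2 + 8z + 4 = 0
Step 3: Discriminant = 8^2 - 4*4*4 = 0
Step 4: Number of fixed points = 1

1


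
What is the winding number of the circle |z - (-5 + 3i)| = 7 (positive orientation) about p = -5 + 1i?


Step 1: Center c = (-5, 3), radius = 7
Step 2: |p - c|^2 = 0^2 + (-2)^2 = 4
Step 3: r^2 = 49
Step 4: |p-c| < r so winding number = 1

1


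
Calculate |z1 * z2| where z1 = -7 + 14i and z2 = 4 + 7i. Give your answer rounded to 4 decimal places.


Step 1: |z1| = sqrt((-7)^2 + 14^2) = sqrt(245)
Step 2: |z2| = sqrt(4^2 + 7^2) = sqrt(65)
Step 3: |z1*z2| = |z1|*|z2| = sqrt(245) * sqrt(65) = sqrt(245 * 65) = sqrt(15925)
Step 4: = 126.1943

126.1943


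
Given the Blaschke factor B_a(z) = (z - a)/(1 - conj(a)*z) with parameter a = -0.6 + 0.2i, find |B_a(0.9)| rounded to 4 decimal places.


Step 1: Numerator z0 - a = 0.9 - (-0.6 + 0.2i) = 1.5 - 0.2i
Step 2: Denominator 1 - conj(a)*z0 = 1 - (-0.6 - 0.2i)*0.9 = 1.54 + 0.18i
Step 3: |z0 - a|^2 = 1.5^2 + (-0.2)^2 = 2.29; |1 - conj(a)*z0|^2 = 1.54^2 + 0.18^2 = 2.404
Step 4: |B_a(0.9)| = sqrt(2.29 / 2.404) = sqrt(0.952579)
Step 5: = 0.976

0.976


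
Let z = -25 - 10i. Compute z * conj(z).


Step 1: conj(z) = -25 + 10i
Step 2: z * conj(z) = (-25)^2 + (-10)^2
Step 3: = 625 + 100 = 725

725


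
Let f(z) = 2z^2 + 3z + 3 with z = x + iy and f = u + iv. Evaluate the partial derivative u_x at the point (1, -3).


Step 1: f(z) = 2(x+iy)^2 + 3(x+iy) + 3
Step 2: u = 2(x^2 - y^2) + 3x + 3
Step 3: u_x = 4x + 3
Step 4: At (1, -3): u_x = 4 + 3 = 7

7


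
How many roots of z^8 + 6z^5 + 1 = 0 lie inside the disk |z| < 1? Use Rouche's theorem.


Step 1: On |z| = 1 the three terms have sizes |z^8| = 1^8 = 1, |6z^5| = 6*1^5 = 6, |1| = 1
Step 2: The dominant term is g(z) = 6z^5; let h(z) = z^8 + 1 so f = g + h
Step 3: On |z| = 1: |g| = 6 and |h| <= 1 + 1 = 2
Step 4: Since 6 > 2, |h| < |g| on |z| = 1, so by Rouche f has the same number of zeros as g inside |z| < 1
Step 5: g(z) = 6z^5 has 5 zeros (at the origin, multiplicity 5) inside |z| < 1. Answer = 5

5


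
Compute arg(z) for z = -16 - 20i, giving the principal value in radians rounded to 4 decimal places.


Step 1: z = -16 - 20i
Step 2: arg(z) = atan2(-20, -16)
Step 3: arg(z) = -2.2455

-2.2455


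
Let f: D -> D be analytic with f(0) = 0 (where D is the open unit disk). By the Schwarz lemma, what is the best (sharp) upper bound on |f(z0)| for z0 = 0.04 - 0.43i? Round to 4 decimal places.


Step 1: Schwarz lemma: if f: D -> D is analytic with f(0) = 0, then |f(z)| <= |z| for all z in D, and this is sharp (f(z) = z).
Step 2: |z0|^2 = 0.04^2 + (-0.43)^2 = 0.1865
Step 3: |z0| = sqrt(0.1865) = 0.431856
Step 4: Best bound = |z0| = 0.4319

0.4319


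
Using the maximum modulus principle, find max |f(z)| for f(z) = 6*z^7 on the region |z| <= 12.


Step 1: On |z| = 12, |f(z)| = 6 * |z|^7 = 6 * 12^7
Step 2: By maximum modulus principle, maximum is on boundary.
Step 3: Maximum = 6 * 35831808 = 214990848

214990848


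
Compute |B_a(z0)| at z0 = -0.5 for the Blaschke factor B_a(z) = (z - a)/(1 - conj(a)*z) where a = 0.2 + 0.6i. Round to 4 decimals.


Step 1: Numerator z0 - a = -0.5 - (0.2 + 0.6i) = -0.7 - 0.6i
Step 2: Denominator 1 - conj(a)*z0 = 1 - (0.2 - 0.6i)*(-0.5) = 1.1 - 0.3i
Step 3: |z0 - a|^2 = (-0.7)^2 + (-0.6)^2 = 0.85; |1 - conj(a)*z0|^2 = 1.1^2 + (-0.3)^2 = 1.3
Step 4: |B_a(-0.5)| = sqrt(0.85 / 1.3) = sqrt(0.653846)
Step 5: = 0.8086

0.8086


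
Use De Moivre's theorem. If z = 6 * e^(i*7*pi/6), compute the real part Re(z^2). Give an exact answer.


Step 1: By De Moivre's theorem, z^2 = 6^2 * e^(i*2*7*pi/6) = 36 * (cos(7*pi/3) + i*sin(7*pi/3))
Step 2: |z|^2 = 6^2 = 36
Step 3: Reduce the angle mod 2*pi: 7*pi/3 - 2*pi = pi/3
Step 4: cos(pi/3) = 1/2
Step 5: Re(z^2) = 36 * 1/2 = 18

18


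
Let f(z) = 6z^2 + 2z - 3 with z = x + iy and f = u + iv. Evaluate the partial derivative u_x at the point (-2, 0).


Step 1: f(z) = 6(x+iy)^2 + 2(x+iy) - 3
Step 2: u = 6(x^2 - y^2) + 2x - 3
Step 3: u_x = 12x + 2
Step 4: At (-2, 0): u_x = -24 + 2 = -22

-22


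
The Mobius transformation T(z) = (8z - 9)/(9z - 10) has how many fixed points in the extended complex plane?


Step 1: Fixed points satisfy T(z) = z
Step 2: 9z^2 - 18z + 9 = 0
Step 3: Discriminant = (-18)^2 - 4*9*9 = 0
Step 4: Number of fixed points = 1

1


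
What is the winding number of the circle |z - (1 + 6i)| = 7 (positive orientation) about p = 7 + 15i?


Step 1: Center c = (1, 6), radius = 7
Step 2: |p - c|^2 = 6^2 + 9^2 = 117
Step 3: r^2 = 49
Step 4: |p-c| > r so winding number = 0

0


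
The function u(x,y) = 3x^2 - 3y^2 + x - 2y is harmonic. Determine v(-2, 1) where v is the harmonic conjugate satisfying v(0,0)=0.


Step 1: v_x = -u_y = 6y + 2
Step 2: v_y = u_x = 6x + 1
Step 3: v = 6xy + 2x + y + C
Step 4: v(0,0) = 0 => C = 0
Step 5: v(-2, 1) = -15

-15


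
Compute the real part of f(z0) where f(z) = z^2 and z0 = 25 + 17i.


Step 1: z0 = 25 + 17i
Step 2: z0^2 = 25^2 - 17^2 + 850i
Step 3: real part = 625 - 289 = 336

336


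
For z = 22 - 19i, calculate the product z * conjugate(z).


Step 1: conj(z) = 22 + 19i
Step 2: z * conj(z) = 22^2 + (-19)^2
Step 3: = 484 + 361 = 845

845


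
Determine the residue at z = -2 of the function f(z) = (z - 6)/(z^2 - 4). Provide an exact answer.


Step 1: Q(z) = z^2 - 4 = (z + 2)(z - 2)
Step 2: Q'(z) = 2z
Step 3: Q'(-2) = -4, P(-2) = -8
Step 4: Res = P(-2)/Q'(-2) = -8/(-4) = 2

2


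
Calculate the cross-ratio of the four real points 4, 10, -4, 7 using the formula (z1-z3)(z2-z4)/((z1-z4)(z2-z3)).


Step 1: (z1-z3)(z2-z4) = 8 * 3 = 24
Step 2: (z1-z4)(z2-z3) = (-3) * 14 = -42
Step 3: Cross-ratio = -24/42 = -4/7

-4/7


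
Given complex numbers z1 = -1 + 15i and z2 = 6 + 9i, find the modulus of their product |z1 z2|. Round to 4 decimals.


Step 1: |z1| = sqrt((-1)^2 + 15^2) = sqrt(226)
Step 2: |z2| = sqrt(6^2 + 9^2) = sqrt(117)
Step 3: |z1*z2| = |z1|*|z2| = sqrt(226) * sqrt(117) = sqrt(226 * 117) = sqrt(26442)
Step 4: = 162.61

162.61


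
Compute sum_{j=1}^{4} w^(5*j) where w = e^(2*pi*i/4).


Step 1: The sum sum_{j=1}^{n} w^(k*j) equals n if n | k, else 0.
Step 2: Here n = 4, k = 5
Step 3: Does n divide k? 4 | 5 -> False
Step 4: Sum = 0

0


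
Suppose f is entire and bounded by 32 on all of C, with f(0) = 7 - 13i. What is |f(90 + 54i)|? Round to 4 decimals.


Step 1: By Liouville's theorem, a bounded entire function is constant.
Step 2: f(z) = f(0) = 7 - 13i for all z.
Step 3: |f(w)| = |7 - 13i| = sqrt(49 + 169)
Step 4: = 14.7648

14.7648


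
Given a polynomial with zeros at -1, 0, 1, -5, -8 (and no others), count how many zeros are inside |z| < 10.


Step 1: Check each root:
  z = -1: |-1| = 1 < 10
  z = 0: |0| = 0 < 10
  z = 1: |1| = 1 < 10
  z = -5: |-5| = 5 < 10
  z = -8: |-8| = 8 < 10
Step 2: Count = 5

5


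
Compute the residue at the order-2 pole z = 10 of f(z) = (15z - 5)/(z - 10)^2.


Step 1: Pole of order 2 at z = 10
Step 2: Res = lim d/dz [(z - 10)^2 * f(z)] as z -> 10
Step 3: (z - 10)^2 * f(z) = 15z - 5
Step 4: d/dz[15z - 5] = 15

15


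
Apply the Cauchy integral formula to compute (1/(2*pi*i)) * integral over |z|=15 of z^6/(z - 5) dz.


Step 1: f(z) = z^6, a = 5 is inside |z| = 15
Step 2: By Cauchy integral formula: (1/(2pi*i)) * integral = f(a)
Step 3: f(5) = 5^6 = 15625

15625


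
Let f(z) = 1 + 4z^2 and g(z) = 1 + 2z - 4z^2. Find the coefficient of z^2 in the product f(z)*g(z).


Step 1: z^2 term in f*g comes from: (1)*(-4z^2) + (0)*(2z) + (4z^2)*(1)
Step 2: = -4 + 0 + 4
Step 3: = 0

0


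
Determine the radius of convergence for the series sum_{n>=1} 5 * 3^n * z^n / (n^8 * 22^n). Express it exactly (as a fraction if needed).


Step 1: General term a_n = 5 * 3^n / (n^8 * 22^n)
Step 2: By the root test, |a_n|^(1/n) = 5^(1/n) * 3 / (n^(8/n) * 22) -> 3/22 as n -> infinity (since 5^(1/n) -> 1 and n^(8/n) -> 1)
Step 3: R = 1/lim|a_n|^(1/n) = 22/3

22/3


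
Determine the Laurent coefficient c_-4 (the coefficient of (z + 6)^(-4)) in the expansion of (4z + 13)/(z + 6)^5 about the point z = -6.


Step 1: Write the numerator in powers of (z + 6): 4z + 13 = 4(z + 6) + (4*(-6) + 13) = 4(z + 6) - 11
Step 2: Divide by (z + 6)^5: f(z) = -11(z + 6)^(-5) + 4(z + 6)^(-4)
Step 3: This finite sum is the Laurent series of f about z = -6.
Step 4: Coefficient of (z + 6)^(-4) = coefficient of (z + 6) in the re-centred numerator = 4

4


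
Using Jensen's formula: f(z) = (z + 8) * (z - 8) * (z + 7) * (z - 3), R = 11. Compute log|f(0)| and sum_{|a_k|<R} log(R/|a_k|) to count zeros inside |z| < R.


Jensen's formula: (1/2pi)*integral log|f(Re^it)|dt = log|f(0)| + sum_{|a_k|<R} log(R/|a_k|)
Step 1: f(0) = 8 * (-8) * 7 * (-3) = 1344
Step 2: log|f(0)| = log|-8| + log|8| + log|-7| + log|3| = 7.2034
Step 3: Zeros inside |z| < 11: -8, 8, -7, 3
Step 4: Jensen sum = log(11/8) + log(11/8) + log(11/7) + log(11/3) = 2.3882
Step 5: n(R) = number of terms in the Jensen sum = count of zeros inside |z| < 11 = 4

4


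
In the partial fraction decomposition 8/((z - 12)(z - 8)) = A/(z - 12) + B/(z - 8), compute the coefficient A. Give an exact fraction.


Step 1: Multiply both sides by (z - 12) and set z = 12
Step 2: A = 8 / (12 - 8)
Step 3: A = 8 / 4
Step 4: A = 2

2


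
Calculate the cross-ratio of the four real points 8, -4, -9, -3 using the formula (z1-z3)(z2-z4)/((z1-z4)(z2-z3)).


Step 1: (z1-z3)(z2-z4) = 17 * (-1) = -17
Step 2: (z1-z4)(z2-z3) = 11 * 5 = 55
Step 3: Cross-ratio = -17/55 = -17/55

-17/55


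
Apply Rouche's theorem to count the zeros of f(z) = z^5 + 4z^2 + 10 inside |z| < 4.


Step 1: On |z| = 4 the three terms have sizes |z^5| = 4^5 = 1024, |4z^2| = 4*4^2 = 64, |10| = 10
Step 2: The dominant term is g(z) = z^5; let h(z) = 4z^2 + 10 so f = g + h
Step 3: On |z| = 4: |g| = 1024 and |h| <= 64 + 10 = 74
Step 4: Since 1024 > 74, |h| < |g| on |z| = 4, so by Rouche f has the same number of zeros as g inside |z| < 4
Step 5: g(z) = z^5 has 5 zeros (all at the origin) inside |z| < 4. Answer = 5

5


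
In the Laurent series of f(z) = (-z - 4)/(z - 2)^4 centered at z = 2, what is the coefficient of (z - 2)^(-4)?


Step 1: Write the numerator in powers of (z - 2): -z - 4 = -(z - 2) + (-1*2 - 4) = -(z - 2) - 6
Step 2: Divide by (z - 2)^4: f(z) = -6(z - 2)^(-4) - (z - 2)^(-3)
Step 3: This finite sum is the Laurent series of f about z = 2.
Step 4: Coefficient of (z - 2)^(-4) = -1*2 - 4 = -6

-6


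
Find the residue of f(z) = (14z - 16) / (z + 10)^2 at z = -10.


Step 1: Pole of order 2 at z = -10
Step 2: Res = lim d/dz [(z + 10)^2 * f(z)] as z -> -10
Step 3: (z + 10)^2 * f(z) = 14z - 16
Step 4: d/dz[14z - 16] = 14

14


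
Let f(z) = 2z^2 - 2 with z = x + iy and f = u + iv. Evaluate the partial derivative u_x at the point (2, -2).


Step 1: f(z) = 2(x+iy)^2 - 2
Step 2: u = 2(x^2 - y^2) - 2
Step 3: u_x = 4x + 0
Step 4: At (2, -2): u_x = 8 + 0 = 8

8


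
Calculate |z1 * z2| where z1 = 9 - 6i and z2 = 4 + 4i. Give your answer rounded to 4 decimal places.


Step 1: |z1| = sqrt(9^2 + (-6)^2) = sqrt(117)
Step 2: |z2| = sqrt(4^2 + 4^2) = sqrt(32)
Step 3: |z1*z2| = |z1|*|z2| = sqrt(117) * sqrt(32) = sqrt(117 * 32) = sqrt(3744)
Step 4: = 61.1882

61.1882


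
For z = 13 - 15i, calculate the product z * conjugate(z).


Step 1: conj(z) = 13 + 15i
Step 2: z * conj(z) = 13^2 + (-15)^2
Step 3: = 169 + 225 = 394

394


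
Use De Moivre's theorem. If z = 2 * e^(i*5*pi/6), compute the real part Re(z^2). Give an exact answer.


Step 1: By De Moivre's theorem, z^2 = 2^2 * e^(i*2*5*pi/6) = 4 * (cos(5*pi/3) + i*sin(5*pi/3))
Step 2: |z|^2 = 2^2 = 4
Step 3: The angle 5*pi/3 already lies in [0, 2*pi)
Step 4: cos(5*pi/3) = 1/2
Step 5: Re(z^2) = 4 * 1/2 = 2

2


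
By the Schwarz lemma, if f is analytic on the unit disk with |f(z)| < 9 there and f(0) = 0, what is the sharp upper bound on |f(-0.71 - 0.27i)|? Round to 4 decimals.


Step 1: g = f/9 maps D -> D with g(0) = 0, so by the Schwarz lemma |g(z)| <= |z|, i.e. |f(z)| <= 9|z|; this is sharp (f(z) = 9z).
Step 2: |z0|^2 = (-0.71)^2 + (-0.27)^2 = 0.577
Step 3: |z0| = sqrt(0.577) = 0.759605
Step 4: Best bound = 9 * |z0| = 9 * 0.759605 = 6.8364

6.8364


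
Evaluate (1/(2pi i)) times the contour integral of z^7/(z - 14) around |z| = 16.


Step 1: f(z) = z^7, a = 14 is inside |z| = 16
Step 2: By Cauchy integral formula: (1/(2pi*i)) * integral = f(a)
Step 3: f(14) = 14^7 = 105413504

105413504


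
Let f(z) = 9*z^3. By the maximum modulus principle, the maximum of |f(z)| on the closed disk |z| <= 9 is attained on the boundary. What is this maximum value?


Step 1: On |z| = 9, |f(z)| = 9 * |z|^3 = 9 * 9^3
Step 2: By maximum modulus principle, maximum is on boundary.
Step 3: Maximum = 9 * 729 = 6561

6561


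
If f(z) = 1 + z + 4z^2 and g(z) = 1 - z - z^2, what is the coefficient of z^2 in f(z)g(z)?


Step 1: z^2 term in f*g comes from: (1)*(-z^2) + (z)*(-z) + (4z^2)*(1)
Step 2: = -1 - 1 + 4
Step 3: = 2

2


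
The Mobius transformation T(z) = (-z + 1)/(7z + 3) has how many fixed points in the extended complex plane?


Step 1: Fixed points satisfy T(z) = z
Step 2: 7z^2 + 4z - 1 = 0
Step 3: Discriminant = 4^2 - 4*7*(-1) = 44
Step 4: Number of fixed points = 2

2
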